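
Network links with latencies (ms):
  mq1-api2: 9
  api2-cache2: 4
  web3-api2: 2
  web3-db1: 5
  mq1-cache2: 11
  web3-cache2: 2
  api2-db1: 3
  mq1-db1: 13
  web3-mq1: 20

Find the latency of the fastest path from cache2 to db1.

7

Comparing a few candidate routes:
cache2-api2-web3-db1: 4 + 2 + 5 = 11
cache2-web3-api2-db1: 2 + 2 + 3 = 7
cache2-api2-db1: 4 + 3 = 7
cache2-web3-db1: 2 + 5 = 7
cache2-mq1-api2-db1: 11 + 9 + 3 = 23
Best route has total 7 ms.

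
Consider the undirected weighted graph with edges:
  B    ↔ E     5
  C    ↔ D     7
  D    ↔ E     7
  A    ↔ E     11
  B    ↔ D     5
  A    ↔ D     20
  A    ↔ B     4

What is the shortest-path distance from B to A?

4

Comparing a few candidate routes:
B → A: 4
B → D → E → A: 5 + 7 + 11 = 23
B → E → A: 5 + 11 = 16
B → D → A: 5 + 20 = 25
Shortest: 4.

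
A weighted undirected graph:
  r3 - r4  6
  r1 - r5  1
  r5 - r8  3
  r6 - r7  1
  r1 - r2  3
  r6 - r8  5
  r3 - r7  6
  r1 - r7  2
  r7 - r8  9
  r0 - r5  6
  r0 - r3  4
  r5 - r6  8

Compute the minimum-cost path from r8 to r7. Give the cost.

Checking several routes:
r8 → r6 → r7: 5 + 1 = 6
r8 → r5 → r6 → r7: 3 + 8 + 1 = 12
r8 → r5 → r0 → r3 → r7: 3 + 6 + 4 + 6 = 19
r8 → r6 → r5 → r1 → r7: 5 + 8 + 1 + 2 = 16
r8 → r7: 9
r8 → r5 → r1 → r7: 3 + 1 + 2 = 6
The minimum is 6.

6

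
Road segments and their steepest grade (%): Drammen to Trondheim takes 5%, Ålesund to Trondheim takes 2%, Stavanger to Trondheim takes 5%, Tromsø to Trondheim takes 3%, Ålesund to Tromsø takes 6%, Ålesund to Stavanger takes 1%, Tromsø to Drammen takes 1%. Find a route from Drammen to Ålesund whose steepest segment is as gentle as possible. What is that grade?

Some routes from Drammen to Ålesund:
Drammen→Trondheim→Stavanger→Ålesund: max(5, 5, 1) = 5
Drammen→Trondheim→Ålesund: max(5, 2) = 5
Drammen→Tromsø→Trondheim→Stavanger→Ålesund: max(1, 3, 5, 1) = 5
Drammen→Tromsø→Trondheim→Ålesund: max(1, 3, 2) = 3
Best route has worst link 3%.

3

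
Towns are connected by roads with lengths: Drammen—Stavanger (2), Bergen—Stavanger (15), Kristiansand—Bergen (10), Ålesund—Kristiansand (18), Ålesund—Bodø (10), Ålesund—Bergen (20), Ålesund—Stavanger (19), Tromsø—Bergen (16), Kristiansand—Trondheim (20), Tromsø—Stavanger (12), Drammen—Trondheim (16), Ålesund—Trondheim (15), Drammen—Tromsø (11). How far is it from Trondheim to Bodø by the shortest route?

A few of the Trondheim→Bodø routes:
Trondheim→Drammen→Stavanger→Ålesund→Bodø: 16 + 2 + 19 + 10 = 47
Trondheim→Drammen→Stavanger→Bergen→Ålesund→Bodø: 16 + 2 + 15 + 20 + 10 = 63
Trondheim→Ålesund→Bodø: 15 + 10 = 25
Trondheim→Kristiansand→Ålesund→Bodø: 20 + 18 + 10 = 48
Trondheim→Kristiansand→Bergen→Ålesund→Bodø: 20 + 10 + 20 + 10 = 60
Shortest: 25.

25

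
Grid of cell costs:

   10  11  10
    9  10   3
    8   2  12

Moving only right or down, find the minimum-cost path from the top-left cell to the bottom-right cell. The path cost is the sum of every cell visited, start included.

One optimal route is r0c0→r1c0→r2c0→r2c1→r2c2.
Its cost is 10 + 9 + 8 + 2 + 12 = 41.

41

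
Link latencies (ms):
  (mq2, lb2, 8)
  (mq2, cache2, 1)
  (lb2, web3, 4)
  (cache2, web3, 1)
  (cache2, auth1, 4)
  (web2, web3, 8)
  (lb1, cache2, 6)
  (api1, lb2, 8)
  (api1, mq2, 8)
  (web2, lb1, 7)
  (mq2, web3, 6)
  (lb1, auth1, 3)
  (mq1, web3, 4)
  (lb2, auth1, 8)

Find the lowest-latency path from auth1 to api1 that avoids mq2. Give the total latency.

A few of the auth1→api1 routes:
auth1→lb1→web2→web3→lb2→api1: 3 + 7 + 8 + 4 + 8 = 30
auth1→cache2→web3→lb2→api1: 4 + 1 + 4 + 8 = 17
auth1→lb2→api1: 8 + 8 = 16
auth1→lb1→cache2→web3→lb2→api1: 3 + 6 + 1 + 4 + 8 = 22
Shortest: 16 ms.

16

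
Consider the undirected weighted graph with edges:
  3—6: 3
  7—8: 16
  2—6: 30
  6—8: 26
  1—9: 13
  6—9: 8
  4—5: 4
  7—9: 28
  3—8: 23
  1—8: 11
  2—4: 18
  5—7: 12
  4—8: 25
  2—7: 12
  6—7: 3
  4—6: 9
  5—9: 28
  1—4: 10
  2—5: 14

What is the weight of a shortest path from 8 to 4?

21

A few of the 8→4 routes:
8 → 6 → 4: 26 + 9 = 35
8 → 1 → 4: 11 + 10 = 21
8 → 7 → 6 → 4: 16 + 3 + 9 = 28
8 → 4: 25
8 → 7 → 5 → 4: 16 + 12 + 4 = 32
The minimum is 21.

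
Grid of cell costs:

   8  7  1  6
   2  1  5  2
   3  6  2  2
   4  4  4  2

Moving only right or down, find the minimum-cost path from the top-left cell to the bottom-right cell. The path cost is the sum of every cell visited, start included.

Best path: [0,0] -> [1,0] -> [1,1] -> [1,2] -> [1,3] -> [2,3] -> [3,3]
Cost: 8 + 2 + 1 + 5 + 2 + 2 + 2 = 22
(Top row then right column would cost 28.)

22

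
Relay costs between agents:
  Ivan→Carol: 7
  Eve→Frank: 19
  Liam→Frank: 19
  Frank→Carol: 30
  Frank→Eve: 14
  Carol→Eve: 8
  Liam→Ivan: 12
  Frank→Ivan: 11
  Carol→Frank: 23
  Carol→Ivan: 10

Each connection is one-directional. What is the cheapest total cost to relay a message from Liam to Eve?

Candidate routes:
Liam-Ivan-Carol-Eve: 12 + 7 + 8 = 27
Liam-Ivan-Carol-Frank-Eve: 12 + 7 + 23 + 14 = 56
Liam-Frank-Eve: 19 + 14 = 33
Liam-Frank-Ivan-Carol-Eve: 19 + 11 + 7 + 8 = 45
Liam-Frank-Carol-Eve: 19 + 30 + 8 = 57
Shortest: 27.

27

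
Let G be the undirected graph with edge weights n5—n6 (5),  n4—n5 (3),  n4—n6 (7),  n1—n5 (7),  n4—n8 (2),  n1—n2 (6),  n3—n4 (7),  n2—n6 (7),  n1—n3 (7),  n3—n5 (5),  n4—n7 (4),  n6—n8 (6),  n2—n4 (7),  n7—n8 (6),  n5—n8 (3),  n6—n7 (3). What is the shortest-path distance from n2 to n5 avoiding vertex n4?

Some routes from n2 to n5 avoiding n4:
n2-n1-n5: 6 + 7 = 13
n2-n6-n5: 7 + 5 = 12
n2-n6-n8-n5: 7 + 6 + 3 = 16
Shortest: 12.

12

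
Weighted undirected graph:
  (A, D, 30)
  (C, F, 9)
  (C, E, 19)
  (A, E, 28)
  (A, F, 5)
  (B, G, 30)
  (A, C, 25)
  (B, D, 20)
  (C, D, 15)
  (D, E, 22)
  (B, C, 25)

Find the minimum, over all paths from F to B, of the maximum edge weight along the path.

20

Some routes from F to B:
F→C→D→B: max(9, 15, 20) = 20
F→C→E→D→B: max(9, 19, 22, 20) = 22
F→A→C→D→B: max(5, 25, 15, 20) = 25
F→A→C→B: max(5, 25, 25) = 25
F→C→B: max(9, 25) = 25
Smallest bottleneck: 20.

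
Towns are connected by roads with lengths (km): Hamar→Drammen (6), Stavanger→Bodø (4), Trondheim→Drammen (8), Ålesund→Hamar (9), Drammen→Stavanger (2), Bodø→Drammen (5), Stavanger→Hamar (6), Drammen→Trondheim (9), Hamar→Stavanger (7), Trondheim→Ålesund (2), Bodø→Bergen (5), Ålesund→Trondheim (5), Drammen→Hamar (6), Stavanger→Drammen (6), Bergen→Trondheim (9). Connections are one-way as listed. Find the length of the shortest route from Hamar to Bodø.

Routes from Hamar to Bodø:
Hamar-Drammen-Stavanger-Bodø: 6 + 2 + 4 = 12
Hamar-Stavanger-Bodø: 7 + 4 = 11
Best route has total 11 km.

11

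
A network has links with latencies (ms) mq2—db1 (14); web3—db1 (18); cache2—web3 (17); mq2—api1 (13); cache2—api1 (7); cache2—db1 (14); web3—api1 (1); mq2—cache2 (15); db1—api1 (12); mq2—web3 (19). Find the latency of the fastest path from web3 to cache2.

8

A few of the web3→cache2 routes:
web3-api1-db1-cache2: 1 + 12 + 14 = 27
web3-api1-mq2-cache2: 1 + 13 + 15 = 29
web3-cache2: 17
web3-api1-cache2: 1 + 7 = 8
Best route has total 8 ms.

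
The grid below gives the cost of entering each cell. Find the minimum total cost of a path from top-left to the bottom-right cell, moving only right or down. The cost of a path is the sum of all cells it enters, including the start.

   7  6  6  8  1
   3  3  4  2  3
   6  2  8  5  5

Take r0c0 -> r1c0 -> r1c1 -> r1c2 -> r1c3 -> r1c4 -> r2c4 for a total of 7 + 3 + 3 + 4 + 2 + 3 + 5 = 27.

27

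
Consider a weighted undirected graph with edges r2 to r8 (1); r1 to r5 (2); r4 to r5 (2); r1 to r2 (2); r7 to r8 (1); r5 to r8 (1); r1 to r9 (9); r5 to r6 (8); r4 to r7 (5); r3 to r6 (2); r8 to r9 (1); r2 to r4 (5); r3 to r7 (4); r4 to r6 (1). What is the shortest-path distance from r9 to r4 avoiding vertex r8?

13

Candidate routes:
r9→r1→r2→r4: 9 + 2 + 5 = 16
r9→r1→r5→r6→r3→r7→r4: 9 + 2 + 8 + 2 + 4 + 5 = 30
r9→r1→r5→r4: 9 + 2 + 2 = 13
r9→r1→r5→r6→r4: 9 + 2 + 8 + 1 = 20
The minimum is 13.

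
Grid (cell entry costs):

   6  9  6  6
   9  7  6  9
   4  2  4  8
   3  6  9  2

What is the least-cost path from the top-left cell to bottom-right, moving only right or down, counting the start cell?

Best path: [0,0] -> [1,0] -> [2,0] -> [2,1] -> [2,2] -> [2,3] -> [3,3]
Cost: 6 + 9 + 4 + 2 + 4 + 8 + 2 = 35
(Top row then right column would cost 46.)

35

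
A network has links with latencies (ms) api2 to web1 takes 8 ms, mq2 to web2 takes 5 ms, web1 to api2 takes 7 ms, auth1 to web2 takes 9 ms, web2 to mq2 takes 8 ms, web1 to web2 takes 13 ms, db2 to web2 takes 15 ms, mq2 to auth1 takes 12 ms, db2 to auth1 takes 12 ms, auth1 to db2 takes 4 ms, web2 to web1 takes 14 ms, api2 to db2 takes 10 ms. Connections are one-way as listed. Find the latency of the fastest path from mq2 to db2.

Routes from mq2 to db2:
mq2 → auth1 → db2: 12 + 4 = 16
mq2 → auth1 → web2 → web1 → api2 → db2: 12 + 9 + 14 + 7 + 10 = 52
mq2 → web2 → web1 → api2 → db2: 5 + 14 + 7 + 10 = 36
Best route has total 16 ms.

16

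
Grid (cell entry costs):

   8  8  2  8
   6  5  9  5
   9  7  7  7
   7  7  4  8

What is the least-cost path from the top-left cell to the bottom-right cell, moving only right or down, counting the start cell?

45

One optimal route is r0c0→r1c0→r1c1→r2c1→r2c2→r3c2→r3c3.
Its cost is 8 + 6 + 5 + 7 + 7 + 4 + 8 = 45.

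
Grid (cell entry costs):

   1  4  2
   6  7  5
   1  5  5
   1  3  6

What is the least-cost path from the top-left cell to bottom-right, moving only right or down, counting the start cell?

18

Path (0,0)→(1,0)→(2,0)→(3,0)→(3,1)→(3,2): 1 + 6 + 1 + 1 + 3 + 6 = 18.
(Top row then right column would cost 23.)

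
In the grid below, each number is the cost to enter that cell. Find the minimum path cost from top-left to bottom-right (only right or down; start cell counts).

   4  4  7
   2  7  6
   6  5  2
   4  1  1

18

Cheapest: (0,0) (1,0) (2,0) (3,0) (3,1) (3,2)
  4 + 2 + 6 + 4 + 1 + 1 = 18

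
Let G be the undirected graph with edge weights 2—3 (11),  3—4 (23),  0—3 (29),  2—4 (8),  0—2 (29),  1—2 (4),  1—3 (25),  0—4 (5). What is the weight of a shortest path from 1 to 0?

Some routes from 1 to 0:
1 - 3 - 2 - 4 - 0: 25 + 11 + 8 + 5 = 49
1 - 2 - 3 - 4 - 0: 4 + 11 + 23 + 5 = 43
1 - 2 - 4 - 0: 4 + 8 + 5 = 17
1 - 2 - 3 - 0: 4 + 11 + 29 = 44
1 - 2 - 0: 4 + 29 = 33
1 - 3 - 4 - 0: 25 + 23 + 5 = 53
Best route has total 17.

17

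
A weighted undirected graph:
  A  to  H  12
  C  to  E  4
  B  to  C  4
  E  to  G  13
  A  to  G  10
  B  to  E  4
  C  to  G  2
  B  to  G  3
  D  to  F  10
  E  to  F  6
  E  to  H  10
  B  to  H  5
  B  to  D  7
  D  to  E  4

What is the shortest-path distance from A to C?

Some routes from A to C:
A → G → B → C: 10 + 3 + 4 = 17
A → G → B → E → C: 10 + 3 + 4 + 4 = 21
A → G → C: 10 + 2 = 12
A → H → B → C: 12 + 5 + 4 = 21
A → H → B → G → C: 12 + 5 + 3 + 2 = 22
The minimum is 12.

12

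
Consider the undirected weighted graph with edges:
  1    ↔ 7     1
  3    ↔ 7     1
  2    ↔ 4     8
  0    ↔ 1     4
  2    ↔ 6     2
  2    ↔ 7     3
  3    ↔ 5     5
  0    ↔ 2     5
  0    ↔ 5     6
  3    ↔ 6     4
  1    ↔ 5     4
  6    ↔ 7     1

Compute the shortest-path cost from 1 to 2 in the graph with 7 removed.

9

A few of the 1→2 routes:
1 → 5 → 3 → 6 → 2: 4 + 5 + 4 + 2 = 15
1 → 0 → 2: 4 + 5 = 9
1 → 5 → 0 → 2: 4 + 6 + 5 = 15
The minimum is 9.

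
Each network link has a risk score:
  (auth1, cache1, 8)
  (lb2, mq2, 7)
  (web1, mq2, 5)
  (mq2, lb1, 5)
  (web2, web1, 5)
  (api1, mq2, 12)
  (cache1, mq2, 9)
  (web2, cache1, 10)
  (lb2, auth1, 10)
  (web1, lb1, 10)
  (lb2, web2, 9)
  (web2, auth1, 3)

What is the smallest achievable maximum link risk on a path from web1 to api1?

A few of the web1→api1 routes:
web1 -> web2 -> auth1 -> lb2 -> mq2 -> api1: max(5, 3, 10, 7, 12) = 12
web1 -> lb1 -> mq2 -> api1: max(10, 5, 12) = 12
web1 -> web2 -> lb2 -> mq2 -> api1: max(5, 9, 7, 12) = 12
web1 -> web2 -> auth1 -> cache1 -> mq2 -> api1: max(5, 3, 8, 9, 12) = 12
web1 -> web2 -> lb2 -> auth1 -> cache1 -> mq2 -> api1: max(5, 9, 10, 8, 9, 12) = 12
Smallest bottleneck: 12.

12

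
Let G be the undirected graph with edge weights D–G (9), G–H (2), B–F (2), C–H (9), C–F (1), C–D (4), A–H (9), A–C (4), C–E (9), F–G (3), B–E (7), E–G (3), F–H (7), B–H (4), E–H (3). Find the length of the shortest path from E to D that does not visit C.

A few of the E→D routes:
E - G - D: 3 + 9 = 12
E - H - G - D: 3 + 2 + 9 = 14
E - H - B - F - G - D: 3 + 4 + 2 + 3 + 9 = 21
Shortest: 12.

12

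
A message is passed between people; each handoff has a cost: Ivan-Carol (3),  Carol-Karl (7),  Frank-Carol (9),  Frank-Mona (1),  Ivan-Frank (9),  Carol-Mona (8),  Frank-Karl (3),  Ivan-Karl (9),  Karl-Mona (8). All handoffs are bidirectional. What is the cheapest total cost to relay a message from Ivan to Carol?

A few of the Ivan→Carol routes:
Ivan→Frank→Karl→Carol: 9 + 3 + 7 = 19
Ivan→Karl→Frank→Carol: 9 + 3 + 9 = 21
Ivan→Frank→Mona→Carol: 9 + 1 + 8 = 18
Ivan→Frank→Carol: 9 + 9 = 18
Ivan→Carol: 3
Ivan→Karl→Carol: 9 + 7 = 16
Best route has total 3.

3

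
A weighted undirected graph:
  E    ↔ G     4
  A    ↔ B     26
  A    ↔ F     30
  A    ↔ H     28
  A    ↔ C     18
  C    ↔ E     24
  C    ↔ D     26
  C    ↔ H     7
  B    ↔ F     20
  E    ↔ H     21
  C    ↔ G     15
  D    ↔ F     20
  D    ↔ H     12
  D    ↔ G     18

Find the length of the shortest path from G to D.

Checking several routes:
G→C→D: 15 + 26 = 41
G→D: 18
G→E→H→D: 4 + 21 + 12 = 37
G→C→H→D: 15 + 7 + 12 = 34
Best route has total 18.

18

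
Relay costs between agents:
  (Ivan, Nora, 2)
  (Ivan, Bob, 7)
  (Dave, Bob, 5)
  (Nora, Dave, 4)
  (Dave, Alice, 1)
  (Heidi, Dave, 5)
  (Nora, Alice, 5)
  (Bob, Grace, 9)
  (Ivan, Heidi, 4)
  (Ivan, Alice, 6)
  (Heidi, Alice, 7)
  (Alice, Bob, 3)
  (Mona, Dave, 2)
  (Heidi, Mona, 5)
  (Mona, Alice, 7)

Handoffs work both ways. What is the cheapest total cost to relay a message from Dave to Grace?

13

Some routes from Dave to Grace:
Dave-Alice-Bob-Grace: 1 + 3 + 9 = 13
Dave-Bob-Grace: 5 + 9 = 14
Dave-Mona-Alice-Bob-Grace: 2 + 7 + 3 + 9 = 21
Dave-Nora-Alice-Bob-Grace: 4 + 5 + 3 + 9 = 21
Dave-Nora-Ivan-Bob-Grace: 4 + 2 + 7 + 9 = 22
Dave-Alice-Ivan-Bob-Grace: 1 + 6 + 7 + 9 = 23
Shortest: 13.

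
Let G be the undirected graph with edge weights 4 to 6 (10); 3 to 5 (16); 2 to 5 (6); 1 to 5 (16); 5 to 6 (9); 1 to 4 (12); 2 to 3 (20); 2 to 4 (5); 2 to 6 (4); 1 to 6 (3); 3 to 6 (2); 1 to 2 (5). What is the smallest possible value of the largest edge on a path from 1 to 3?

3

A few of the 1→3 routes:
1 -> 4 -> 6 -> 3: max(12, 10, 2) = 12
1 -> 6 -> 3: max(3, 2) = 3
1 -> 2 -> 5 -> 6 -> 3: max(5, 6, 9, 2) = 9
1 -> 2 -> 6 -> 3: max(5, 4, 2) = 5
1 -> 2 -> 4 -> 6 -> 3: max(5, 5, 10, 2) = 10
The minimum achievable maximum is 3.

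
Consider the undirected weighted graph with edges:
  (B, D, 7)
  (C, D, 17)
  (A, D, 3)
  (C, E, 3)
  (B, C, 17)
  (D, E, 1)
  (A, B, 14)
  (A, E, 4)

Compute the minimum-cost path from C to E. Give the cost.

Checking several routes:
C→B→D→E: 17 + 7 + 1 = 25
C→D→E: 17 + 1 = 18
C→B→D→A→E: 17 + 7 + 3 + 4 = 31
C→E: 3
C→D→A→E: 17 + 3 + 4 = 24
Shortest: 3.

3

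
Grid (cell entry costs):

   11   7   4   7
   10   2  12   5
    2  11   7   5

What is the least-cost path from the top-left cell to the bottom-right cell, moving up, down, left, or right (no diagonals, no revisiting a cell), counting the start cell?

Best path: [0,0]→[0,1]→[0,2]→[0,3]→[1,3]→[2,3]
Cost: 11 + 7 + 4 + 7 + 5 + 5 = 39

39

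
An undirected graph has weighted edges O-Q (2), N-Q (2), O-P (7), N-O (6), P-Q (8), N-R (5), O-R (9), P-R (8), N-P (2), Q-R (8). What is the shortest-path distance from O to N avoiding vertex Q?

Routes from O to N avoiding Q:
O → P → N: 7 + 2 = 9
O → R → P → N: 9 + 8 + 2 = 19
O → R → N: 9 + 5 = 14
O → N: 6
O → P → R → N: 7 + 8 + 5 = 20
Shortest: 6.

6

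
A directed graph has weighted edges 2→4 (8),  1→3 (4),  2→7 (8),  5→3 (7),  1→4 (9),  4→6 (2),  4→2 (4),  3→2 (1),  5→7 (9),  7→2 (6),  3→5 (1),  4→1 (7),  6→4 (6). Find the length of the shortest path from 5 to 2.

Routes from 5 to 2:
5 - 3 - 2: 7 + 1 = 8
5 - 7 - 2: 9 + 6 = 15
The minimum is 8.

8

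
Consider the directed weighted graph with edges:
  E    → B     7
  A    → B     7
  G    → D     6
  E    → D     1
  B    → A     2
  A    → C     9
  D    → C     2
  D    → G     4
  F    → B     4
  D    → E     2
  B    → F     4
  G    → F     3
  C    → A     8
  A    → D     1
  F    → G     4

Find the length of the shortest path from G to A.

Candidate routes:
G-D-E-B-A: 6 + 2 + 7 + 2 = 17
G-D-C-A: 6 + 2 + 8 = 16
G-F-B-A: 3 + 4 + 2 = 9
Best route has total 9.

9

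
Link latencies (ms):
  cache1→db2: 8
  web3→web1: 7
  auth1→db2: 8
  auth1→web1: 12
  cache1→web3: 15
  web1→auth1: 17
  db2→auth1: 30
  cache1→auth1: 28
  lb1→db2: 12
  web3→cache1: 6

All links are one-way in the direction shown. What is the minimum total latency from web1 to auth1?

Candidate routes:
web1→auth1: 17
Shortest: 17 ms.

17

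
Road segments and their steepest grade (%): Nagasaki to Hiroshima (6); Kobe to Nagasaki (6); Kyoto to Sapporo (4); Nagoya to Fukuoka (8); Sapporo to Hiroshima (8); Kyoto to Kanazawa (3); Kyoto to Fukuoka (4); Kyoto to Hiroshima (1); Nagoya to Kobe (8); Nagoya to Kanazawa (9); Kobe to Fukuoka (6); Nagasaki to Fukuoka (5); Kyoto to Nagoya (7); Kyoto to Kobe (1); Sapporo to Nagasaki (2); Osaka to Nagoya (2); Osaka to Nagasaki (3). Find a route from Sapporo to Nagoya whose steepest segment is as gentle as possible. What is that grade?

3

Checking several routes:
Sapporo-Kyoto-Fukuoka-Nagasaki-Osaka-Nagoya: max(4, 4, 5, 3, 2) = 5
Sapporo-Nagasaki-Osaka-Nagoya: max(2, 3, 2) = 3
Sapporo-Kyoto-Kobe-Nagasaki-Osaka-Nagoya: max(4, 1, 6, 3, 2) = 6
Smallest bottleneck: 3%.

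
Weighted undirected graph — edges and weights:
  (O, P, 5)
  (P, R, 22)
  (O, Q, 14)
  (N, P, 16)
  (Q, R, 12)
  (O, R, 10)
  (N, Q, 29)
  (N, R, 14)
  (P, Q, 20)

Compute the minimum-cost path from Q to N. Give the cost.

26

Some routes from Q to N:
Q-N: 29
Q-O-P-N: 14 + 5 + 16 = 35
Q-R-N: 12 + 14 = 26
The minimum is 26.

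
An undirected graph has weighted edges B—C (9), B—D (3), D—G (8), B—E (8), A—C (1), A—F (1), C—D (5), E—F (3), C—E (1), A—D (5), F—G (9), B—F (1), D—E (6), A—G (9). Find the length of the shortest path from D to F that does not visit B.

6

A few of the D→F routes:
D→E→C→A→F: 6 + 1 + 1 + 1 = 9
D→A→C→E→F: 5 + 1 + 1 + 3 = 10
D→C→E→F: 5 + 1 + 3 = 9
D→A→F: 5 + 1 = 6
D→E→F: 6 + 3 = 9
D→C→A→F: 5 + 1 + 1 = 7
Best route has total 6.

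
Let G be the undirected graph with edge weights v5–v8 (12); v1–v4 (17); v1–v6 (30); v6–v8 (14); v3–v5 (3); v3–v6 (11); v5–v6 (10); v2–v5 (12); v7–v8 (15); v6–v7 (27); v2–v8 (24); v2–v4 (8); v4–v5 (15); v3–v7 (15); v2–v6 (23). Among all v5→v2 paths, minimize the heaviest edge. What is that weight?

Comparing a few candidate routes:
v5→v3→v7→v8→v6→v2: max(3, 15, 15, 14, 23) = 23
v5→v4→v2: max(15, 8) = 15
v5→v2: max(12) = 12
v5→v6→v2: max(10, 23) = 23
Smallest bottleneck: 12.

12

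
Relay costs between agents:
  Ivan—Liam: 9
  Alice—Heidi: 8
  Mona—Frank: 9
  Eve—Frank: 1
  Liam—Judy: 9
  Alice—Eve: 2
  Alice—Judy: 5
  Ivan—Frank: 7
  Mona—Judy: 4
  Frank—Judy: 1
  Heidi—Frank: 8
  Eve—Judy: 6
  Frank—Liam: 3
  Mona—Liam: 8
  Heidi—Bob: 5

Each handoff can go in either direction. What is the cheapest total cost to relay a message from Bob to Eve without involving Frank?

15

Paths from Bob to Eve avoiding Frank:
Bob -> Heidi -> Alice -> Eve: 5 + 8 + 2 = 15
Bob -> Heidi -> Alice -> Judy -> Eve: 5 + 8 + 5 + 6 = 24
Shortest: 15.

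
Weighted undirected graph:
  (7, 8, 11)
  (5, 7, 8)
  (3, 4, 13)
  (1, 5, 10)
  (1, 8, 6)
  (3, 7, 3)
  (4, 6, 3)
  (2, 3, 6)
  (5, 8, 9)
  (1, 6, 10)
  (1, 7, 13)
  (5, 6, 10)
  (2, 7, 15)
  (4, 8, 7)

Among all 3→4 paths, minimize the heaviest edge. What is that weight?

9

Comparing a few candidate routes:
3 -> 7 -> 5 -> 1 -> 8 -> 4: max(3, 8, 10, 6, 7) = 10
3 -> 7 -> 5 -> 6 -> 4: max(3, 8, 10, 3) = 10
3 -> 7 -> 5 -> 6 -> 1 -> 8 -> 4: max(3, 8, 10, 10, 6, 7) = 10
3 -> 7 -> 5 -> 1 -> 6 -> 4: max(3, 8, 10, 10, 3) = 10
3 -> 7 -> 5 -> 8 -> 4: max(3, 8, 9, 7) = 9
3 -> 7 -> 5 -> 8 -> 1 -> 6 -> 4: max(3, 8, 9, 6, 10, 3) = 10
Best route has worst link 9.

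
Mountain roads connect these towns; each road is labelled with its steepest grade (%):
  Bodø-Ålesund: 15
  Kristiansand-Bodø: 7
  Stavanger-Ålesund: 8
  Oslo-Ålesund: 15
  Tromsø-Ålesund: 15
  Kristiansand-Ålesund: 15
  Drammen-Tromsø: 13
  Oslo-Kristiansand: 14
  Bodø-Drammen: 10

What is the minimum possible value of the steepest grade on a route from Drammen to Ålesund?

Candidate routes:
Drammen → Bodø → Ålesund: max(10, 15) = 15
Drammen → Bodø → Kristiansand → Oslo → Ålesund: max(10, 7, 14, 15) = 15
Drammen → Bodø → Kristiansand → Ålesund: max(10, 7, 15) = 15
Drammen → Tromsø → Ålesund: max(13, 15) = 15
Smallest bottleneck: 15%.

15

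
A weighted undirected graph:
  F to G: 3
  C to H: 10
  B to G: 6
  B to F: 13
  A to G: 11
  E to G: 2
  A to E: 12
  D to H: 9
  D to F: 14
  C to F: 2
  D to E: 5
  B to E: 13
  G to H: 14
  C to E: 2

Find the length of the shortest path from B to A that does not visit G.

25

Some routes from B to A avoiding G:
B -> F -> C -> H -> D -> E -> A: 13 + 2 + 10 + 9 + 5 + 12 = 51
B -> E -> A: 13 + 12 = 25
B -> F -> D -> E -> A: 13 + 14 + 5 + 12 = 44
B -> F -> C -> E -> A: 13 + 2 + 2 + 12 = 29
Best route has total 25.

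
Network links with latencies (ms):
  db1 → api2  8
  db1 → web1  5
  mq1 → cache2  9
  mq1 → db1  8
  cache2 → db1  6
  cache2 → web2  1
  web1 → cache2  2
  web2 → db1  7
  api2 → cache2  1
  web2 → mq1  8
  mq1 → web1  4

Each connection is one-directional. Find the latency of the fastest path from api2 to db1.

Paths from api2 to db1:
api2 -> cache2 -> web2 -> mq1 -> db1: 1 + 1 + 8 + 8 = 18
api2 -> cache2 -> web2 -> db1: 1 + 1 + 7 = 9
api2 -> cache2 -> db1: 1 + 6 = 7
The minimum is 7 ms.

7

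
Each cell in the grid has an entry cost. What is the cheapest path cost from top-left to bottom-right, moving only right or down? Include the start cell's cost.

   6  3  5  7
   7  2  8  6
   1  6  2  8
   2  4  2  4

Best path: (0,0) (0,1) (1,1) (2,1) (2,2) (3,2) (3,3)
Cost: 6 + 3 + 2 + 6 + 2 + 2 + 4 = 25
(Top row then right column would cost 39.)

25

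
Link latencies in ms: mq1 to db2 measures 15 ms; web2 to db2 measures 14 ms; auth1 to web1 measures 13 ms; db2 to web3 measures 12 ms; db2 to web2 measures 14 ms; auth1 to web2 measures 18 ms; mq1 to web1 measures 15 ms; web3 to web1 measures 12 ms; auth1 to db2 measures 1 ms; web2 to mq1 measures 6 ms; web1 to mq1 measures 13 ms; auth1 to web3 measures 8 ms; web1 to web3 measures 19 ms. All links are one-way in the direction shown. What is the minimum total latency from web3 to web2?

54

Routes from web3 to web2:
web3→web1→mq1→db2→web2: 12 + 13 + 15 + 14 = 54
Best route has total 54 ms.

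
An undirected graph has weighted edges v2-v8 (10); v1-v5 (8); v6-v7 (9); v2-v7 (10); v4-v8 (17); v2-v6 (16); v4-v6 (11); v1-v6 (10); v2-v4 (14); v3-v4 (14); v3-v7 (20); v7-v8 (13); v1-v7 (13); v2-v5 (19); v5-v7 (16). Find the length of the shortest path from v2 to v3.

Checking several routes:
v2-v7-v3: 10 + 20 = 30
v2-v6-v4-v3: 16 + 11 + 14 = 41
v2-v8-v7-v3: 10 + 13 + 20 = 43
v2-v8-v4-v3: 10 + 17 + 14 = 41
v2-v4-v3: 14 + 14 = 28
Best route has total 28.

28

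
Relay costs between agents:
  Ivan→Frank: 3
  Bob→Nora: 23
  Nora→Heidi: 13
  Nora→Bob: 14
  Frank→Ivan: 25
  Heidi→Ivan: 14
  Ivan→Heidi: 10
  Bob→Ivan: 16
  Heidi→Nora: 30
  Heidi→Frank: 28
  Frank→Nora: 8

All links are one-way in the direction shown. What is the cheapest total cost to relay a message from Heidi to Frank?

17

Routes from Heidi to Frank:
Heidi→Frank: 28
Heidi→Ivan→Frank: 14 + 3 = 17
Heidi→Nora→Bob→Ivan→Frank: 30 + 14 + 16 + 3 = 63
The minimum is 17.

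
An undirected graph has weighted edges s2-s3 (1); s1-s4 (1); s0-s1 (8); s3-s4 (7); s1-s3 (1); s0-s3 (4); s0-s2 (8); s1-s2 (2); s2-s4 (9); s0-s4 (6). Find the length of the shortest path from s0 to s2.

5

Comparing a few candidate routes:
s0 - s2: 8
s0 - s4 - s1 - s2: 6 + 1 + 2 = 9
s0 - s3 - s1 - s2: 4 + 1 + 2 = 7
s0 - s4 - s1 - s3 - s2: 6 + 1 + 1 + 1 = 9
s0 - s3 - s2: 4 + 1 = 5
The minimum is 5.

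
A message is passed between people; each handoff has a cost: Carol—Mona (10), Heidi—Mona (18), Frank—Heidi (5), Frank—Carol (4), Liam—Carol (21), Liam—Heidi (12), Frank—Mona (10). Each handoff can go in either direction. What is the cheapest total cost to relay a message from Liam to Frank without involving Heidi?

25

Paths from Liam to Frank avoiding Heidi:
Liam -> Carol -> Frank: 21 + 4 = 25
Liam -> Carol -> Mona -> Frank: 21 + 10 + 10 = 41
Shortest: 25.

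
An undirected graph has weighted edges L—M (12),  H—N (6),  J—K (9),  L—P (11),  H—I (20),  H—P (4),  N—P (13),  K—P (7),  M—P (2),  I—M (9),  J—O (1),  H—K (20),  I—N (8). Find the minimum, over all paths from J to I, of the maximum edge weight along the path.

9

Comparing a few candidate routes:
J -> K -> P -> M -> I: max(9, 7, 2, 9) = 9
J -> K -> P -> L -> M -> I: max(9, 7, 11, 12, 9) = 12
J -> K -> P -> H -> N -> I: max(9, 7, 4, 6, 8) = 9
Smallest bottleneck: 9.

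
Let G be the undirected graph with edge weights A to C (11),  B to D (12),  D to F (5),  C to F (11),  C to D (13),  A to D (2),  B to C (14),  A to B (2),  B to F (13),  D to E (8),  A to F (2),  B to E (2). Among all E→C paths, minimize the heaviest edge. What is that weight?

11

A few of the E→C routes:
E -> D -> F -> A -> C: max(8, 5, 2, 11) = 11
E -> D -> A -> F -> C: max(8, 2, 2, 11) = 11
E -> D -> F -> C: max(8, 5, 11) = 11
Smallest bottleneck: 11.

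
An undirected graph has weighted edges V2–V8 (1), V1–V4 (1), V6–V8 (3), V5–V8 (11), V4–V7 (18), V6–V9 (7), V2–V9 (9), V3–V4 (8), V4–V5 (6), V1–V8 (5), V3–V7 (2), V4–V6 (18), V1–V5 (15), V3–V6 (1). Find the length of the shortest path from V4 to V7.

Checking several routes:
V4 → V6 → V3 → V7: 18 + 1 + 2 = 21
V4 → V5 → V8 → V6 → V3 → V7: 6 + 11 + 3 + 1 + 2 = 23
V4 → V7: 18
V4 → V3 → V7: 8 + 2 = 10
V4 → V1 → V8 → V6 → V3 → V7: 1 + 5 + 3 + 1 + 2 = 12
Best route has total 10.

10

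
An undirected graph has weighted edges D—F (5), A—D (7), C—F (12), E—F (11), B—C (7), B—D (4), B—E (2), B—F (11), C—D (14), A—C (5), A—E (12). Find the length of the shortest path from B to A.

Some routes from B to A:
B→C→A: 7 + 5 = 12
B→D→C→A: 4 + 14 + 5 = 23
B→F→D→A: 11 + 5 + 7 = 23
B→E→F→D→A: 2 + 11 + 5 + 7 = 25
B→E→A: 2 + 12 = 14
B→D→A: 4 + 7 = 11
Best route has total 11.

11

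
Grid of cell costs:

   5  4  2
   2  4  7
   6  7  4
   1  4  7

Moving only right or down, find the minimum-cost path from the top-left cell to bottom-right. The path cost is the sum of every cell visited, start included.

Path r0c0 → r1c0 → r2c0 → r3c0 → r3c1 → r3c2: 5 + 2 + 6 + 1 + 4 + 7 = 25.

25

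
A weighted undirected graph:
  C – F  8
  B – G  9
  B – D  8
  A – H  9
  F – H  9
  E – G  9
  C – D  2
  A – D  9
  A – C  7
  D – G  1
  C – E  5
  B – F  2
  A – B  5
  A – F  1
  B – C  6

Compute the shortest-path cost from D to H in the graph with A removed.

19

A few of the D→H routes:
D - C - B - F - H: 2 + 6 + 2 + 9 = 19
D - C - F - H: 2 + 8 + 9 = 19
D - B - F - H: 8 + 2 + 9 = 19
Shortest: 19.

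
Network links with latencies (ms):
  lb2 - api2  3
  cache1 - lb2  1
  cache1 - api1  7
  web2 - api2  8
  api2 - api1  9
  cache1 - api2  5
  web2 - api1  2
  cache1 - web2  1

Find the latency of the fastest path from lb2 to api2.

Checking several routes:
lb2 -> api2: 3
lb2 -> cache1 -> web2 -> api2: 1 + 1 + 8 = 10
lb2 -> cache1 -> api2: 1 + 5 = 6
Best route has total 3 ms.

3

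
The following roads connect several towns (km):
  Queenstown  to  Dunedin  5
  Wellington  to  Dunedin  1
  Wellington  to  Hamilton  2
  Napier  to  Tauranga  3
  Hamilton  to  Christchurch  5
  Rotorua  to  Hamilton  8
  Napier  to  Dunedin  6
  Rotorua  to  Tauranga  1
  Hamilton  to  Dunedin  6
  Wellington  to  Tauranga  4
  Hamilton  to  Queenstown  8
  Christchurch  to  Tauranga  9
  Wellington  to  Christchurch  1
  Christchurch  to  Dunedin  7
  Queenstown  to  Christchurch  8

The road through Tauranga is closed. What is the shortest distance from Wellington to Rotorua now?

10

Some routes from Wellington to Rotorua avoiding Tauranga:
Wellington-Hamilton-Rotorua: 2 + 8 = 10
Wellington-Dunedin-Hamilton-Rotorua: 1 + 6 + 8 = 15
Wellington-Christchurch-Hamilton-Rotorua: 1 + 5 + 8 = 14
Shortest: 10 km.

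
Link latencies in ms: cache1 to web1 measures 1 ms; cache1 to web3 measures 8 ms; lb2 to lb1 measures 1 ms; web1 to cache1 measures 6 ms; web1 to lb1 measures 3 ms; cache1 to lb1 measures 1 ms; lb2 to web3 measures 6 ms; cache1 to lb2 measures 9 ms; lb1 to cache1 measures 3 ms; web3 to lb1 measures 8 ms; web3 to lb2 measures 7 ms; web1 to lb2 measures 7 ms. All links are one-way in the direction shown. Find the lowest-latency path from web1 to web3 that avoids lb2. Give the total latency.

14

Candidate routes:
web1-cache1-web3: 6 + 8 = 14
web1-lb1-cache1-web3: 3 + 3 + 8 = 14
The minimum is 14 ms.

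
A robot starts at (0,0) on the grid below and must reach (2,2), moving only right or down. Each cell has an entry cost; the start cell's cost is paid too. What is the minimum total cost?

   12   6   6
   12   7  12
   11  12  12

48

Path (0,0) (0,1) (0,2) (1,2) (2,2): 12 + 6 + 6 + 12 + 12 = 48.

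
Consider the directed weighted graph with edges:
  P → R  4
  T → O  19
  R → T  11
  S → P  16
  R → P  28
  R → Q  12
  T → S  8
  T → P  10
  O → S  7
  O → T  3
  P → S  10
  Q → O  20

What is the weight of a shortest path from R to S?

Comparing a few candidate routes:
R-T-S: 11 + 8 = 19
R-T-O-S: 11 + 19 + 7 = 37
R-T-P-S: 11 + 10 + 10 = 31
Best route has total 19.

19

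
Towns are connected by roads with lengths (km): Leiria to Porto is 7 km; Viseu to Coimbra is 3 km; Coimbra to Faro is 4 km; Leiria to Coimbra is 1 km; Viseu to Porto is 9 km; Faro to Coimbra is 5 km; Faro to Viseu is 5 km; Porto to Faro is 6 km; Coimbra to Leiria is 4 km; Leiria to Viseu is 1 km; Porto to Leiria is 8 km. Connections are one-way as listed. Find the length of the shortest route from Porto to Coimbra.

Routes from Porto to Coimbra:
Porto → Faro → Coimbra: 6 + 5 = 11
Porto → Leiria → Coimbra: 8 + 1 = 9
Porto → Leiria → Viseu → Coimbra: 8 + 1 + 3 = 12
Porto → Faro → Viseu → Coimbra: 6 + 5 + 3 = 14
Shortest: 9 km.

9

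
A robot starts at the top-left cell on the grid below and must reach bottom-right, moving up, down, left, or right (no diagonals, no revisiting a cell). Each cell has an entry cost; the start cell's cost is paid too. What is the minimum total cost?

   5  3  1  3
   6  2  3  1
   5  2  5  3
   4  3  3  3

Best path: [0,0] -> [0,1] -> [0,2] -> [0,3] -> [1,3] -> [2,3] -> [3,3]
Cost: 5 + 3 + 1 + 3 + 1 + 3 + 3 = 19

19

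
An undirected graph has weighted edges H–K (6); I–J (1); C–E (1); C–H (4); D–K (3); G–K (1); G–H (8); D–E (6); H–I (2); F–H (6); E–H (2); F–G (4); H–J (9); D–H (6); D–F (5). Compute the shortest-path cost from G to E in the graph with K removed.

10

Checking several routes:
G - F - D - E: 4 + 5 + 6 = 15
G - H - C - E: 8 + 4 + 1 = 13
G - F - H - E: 4 + 6 + 2 = 12
G - H - E: 8 + 2 = 10
Shortest: 10.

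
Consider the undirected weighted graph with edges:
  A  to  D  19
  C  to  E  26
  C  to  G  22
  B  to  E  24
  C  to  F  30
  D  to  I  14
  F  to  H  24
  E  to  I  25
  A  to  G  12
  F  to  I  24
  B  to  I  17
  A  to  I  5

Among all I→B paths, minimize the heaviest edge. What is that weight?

Routes from I to B:
I - A - G - C - E - B: max(5, 12, 22, 26, 24) = 26
I - F - C - E - B: max(24, 30, 26, 24) = 30
I - B: max(17) = 17
I - D - A - G - C - E - B: max(14, 19, 12, 22, 26, 24) = 26
I - E - B: max(25, 24) = 25
Smallest bottleneck: 17.

17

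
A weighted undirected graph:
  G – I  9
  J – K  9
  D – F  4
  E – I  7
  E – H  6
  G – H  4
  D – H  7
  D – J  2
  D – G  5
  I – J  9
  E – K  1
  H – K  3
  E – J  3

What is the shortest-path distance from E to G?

8

Some routes from E to G:
E-K-H-D-G: 1 + 3 + 7 + 5 = 16
E-K-H-G: 1 + 3 + 4 = 8
E-H-G: 6 + 4 = 10
E-J-D-H-G: 3 + 2 + 7 + 4 = 16
E-I-G: 7 + 9 = 16
E-J-D-G: 3 + 2 + 5 = 10
The minimum is 8.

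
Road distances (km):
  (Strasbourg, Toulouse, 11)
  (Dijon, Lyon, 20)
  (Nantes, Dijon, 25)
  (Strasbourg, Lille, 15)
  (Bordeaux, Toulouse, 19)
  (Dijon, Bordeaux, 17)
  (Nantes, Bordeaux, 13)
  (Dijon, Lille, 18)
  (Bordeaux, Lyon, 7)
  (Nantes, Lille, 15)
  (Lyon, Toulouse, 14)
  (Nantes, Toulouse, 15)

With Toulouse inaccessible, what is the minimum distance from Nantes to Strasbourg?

Paths from Nantes to Strasbourg avoiding Toulouse:
Nantes - Bordeaux - Lyon - Dijon - Lille - Strasbourg: 13 + 7 + 20 + 18 + 15 = 73
Nantes - Lille - Strasbourg: 15 + 15 = 30
Nantes - Dijon - Lille - Strasbourg: 25 + 18 + 15 = 58
Nantes - Bordeaux - Dijon - Lille - Strasbourg: 13 + 17 + 18 + 15 = 63
Shortest: 30 km.

30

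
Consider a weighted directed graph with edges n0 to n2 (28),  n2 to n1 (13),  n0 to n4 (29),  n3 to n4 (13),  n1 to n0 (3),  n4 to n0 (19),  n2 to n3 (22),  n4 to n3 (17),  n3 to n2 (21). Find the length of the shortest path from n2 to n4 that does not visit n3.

Candidate routes:
n2-n1-n0-n4: 13 + 3 + 29 = 45
The minimum is 45.

45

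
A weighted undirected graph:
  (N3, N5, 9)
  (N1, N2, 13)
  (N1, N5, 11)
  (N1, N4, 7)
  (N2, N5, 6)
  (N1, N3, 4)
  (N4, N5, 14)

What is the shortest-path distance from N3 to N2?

Paths from N3 to N2:
N3 → N1 → N4 → N5 → N2: 4 + 7 + 14 + 6 = 31
N3 → N1 → N5 → N2: 4 + 11 + 6 = 21
N3 → N5 → N4 → N1 → N2: 9 + 14 + 7 + 13 = 43
N3 → N5 → N2: 9 + 6 = 15
N3 → N1 → N2: 4 + 13 = 17
N3 → N5 → N1 → N2: 9 + 11 + 13 = 33
Shortest: 15.

15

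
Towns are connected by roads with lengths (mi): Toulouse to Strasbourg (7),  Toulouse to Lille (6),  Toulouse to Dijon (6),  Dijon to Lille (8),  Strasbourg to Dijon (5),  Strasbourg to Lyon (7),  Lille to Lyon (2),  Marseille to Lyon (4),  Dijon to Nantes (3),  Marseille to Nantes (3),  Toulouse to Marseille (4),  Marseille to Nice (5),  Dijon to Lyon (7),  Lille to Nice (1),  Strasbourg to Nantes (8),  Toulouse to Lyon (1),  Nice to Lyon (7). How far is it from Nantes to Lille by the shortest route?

Checking several routes:
Nantes - Marseille - Nice - Lille: 3 + 5 + 1 = 9
Nantes - Dijon - Lille: 3 + 8 = 11
Nantes - Marseille - Lyon - Lille: 3 + 4 + 2 = 9
Nantes - Marseille - Toulouse - Lyon - Lille: 3 + 4 + 1 + 2 = 10
Shortest: 9 mi.

9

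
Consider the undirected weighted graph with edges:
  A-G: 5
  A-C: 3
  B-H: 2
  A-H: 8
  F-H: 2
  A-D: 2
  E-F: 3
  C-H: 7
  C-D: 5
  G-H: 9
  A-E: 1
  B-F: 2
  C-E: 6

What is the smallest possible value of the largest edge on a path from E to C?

3

Some routes from E to C:
E→F→B→H→C: max(3, 2, 2, 7) = 7
E→C: max(6) = 6
E→A→C: max(1, 3) = 3
E→A→D→C: max(1, 2, 5) = 5
Smallest bottleneck: 3.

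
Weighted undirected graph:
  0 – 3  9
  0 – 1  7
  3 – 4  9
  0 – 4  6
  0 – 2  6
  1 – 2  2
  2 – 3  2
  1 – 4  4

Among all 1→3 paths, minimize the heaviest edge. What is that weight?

2

Comparing a few candidate routes:
1 -> 2 -> 0 -> 4 -> 3: max(2, 6, 6, 9) = 9
1 -> 0 -> 2 -> 3: max(7, 6, 2) = 7
1 -> 0 -> 4 -> 3: max(7, 6, 9) = 9
1 -> 4 -> 0 -> 2 -> 3: max(4, 6, 6, 2) = 6
1 -> 2 -> 3: max(2, 2) = 2
1 -> 2 -> 0 -> 3: max(2, 6, 9) = 9
Best route has worst link 2.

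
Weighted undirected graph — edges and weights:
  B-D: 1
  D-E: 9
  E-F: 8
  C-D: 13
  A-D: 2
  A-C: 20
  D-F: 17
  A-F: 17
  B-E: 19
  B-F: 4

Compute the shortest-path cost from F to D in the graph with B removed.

17

Candidate routes:
F → A → C → D: 17 + 20 + 13 = 50
F → E → D: 8 + 9 = 17
F → A → D: 17 + 2 = 19
F → D: 17
Shortest: 17.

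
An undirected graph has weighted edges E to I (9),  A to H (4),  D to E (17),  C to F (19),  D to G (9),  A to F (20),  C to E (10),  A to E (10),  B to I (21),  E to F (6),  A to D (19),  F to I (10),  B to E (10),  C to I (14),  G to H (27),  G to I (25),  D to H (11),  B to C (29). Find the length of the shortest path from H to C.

24

A few of the H→C routes:
H -> D -> E -> C: 11 + 17 + 10 = 38
H -> A -> E -> F -> C: 4 + 10 + 6 + 19 = 39
H -> A -> E -> C: 4 + 10 + 10 = 24
H -> A -> E -> I -> C: 4 + 10 + 9 + 14 = 37
H -> A -> F -> E -> C: 4 + 20 + 6 + 10 = 40
Best route has total 24.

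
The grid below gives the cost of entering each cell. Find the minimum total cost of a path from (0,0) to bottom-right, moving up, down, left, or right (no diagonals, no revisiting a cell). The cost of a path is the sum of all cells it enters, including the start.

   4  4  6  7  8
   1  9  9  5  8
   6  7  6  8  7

39

One optimal route is (0,0) (1,0) (2,0) (2,1) (2,2) (2,3) (2,4).
Its cost is 4 + 1 + 6 + 7 + 6 + 8 + 7 = 39.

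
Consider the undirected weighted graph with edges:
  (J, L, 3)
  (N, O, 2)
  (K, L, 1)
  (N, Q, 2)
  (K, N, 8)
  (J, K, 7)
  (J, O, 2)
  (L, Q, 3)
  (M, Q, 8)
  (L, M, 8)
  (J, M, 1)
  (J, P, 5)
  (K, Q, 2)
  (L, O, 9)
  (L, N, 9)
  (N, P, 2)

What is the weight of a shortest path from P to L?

Some routes from P to L:
P-N-K-L: 2 + 8 + 1 = 11
P-N-Q-K-L: 2 + 2 + 2 + 1 = 7
P-J-L: 5 + 3 = 8
P-N-Q-L: 2 + 2 + 3 = 7
P-N-O-J-L: 2 + 2 + 2 + 3 = 9
Shortest: 7.

7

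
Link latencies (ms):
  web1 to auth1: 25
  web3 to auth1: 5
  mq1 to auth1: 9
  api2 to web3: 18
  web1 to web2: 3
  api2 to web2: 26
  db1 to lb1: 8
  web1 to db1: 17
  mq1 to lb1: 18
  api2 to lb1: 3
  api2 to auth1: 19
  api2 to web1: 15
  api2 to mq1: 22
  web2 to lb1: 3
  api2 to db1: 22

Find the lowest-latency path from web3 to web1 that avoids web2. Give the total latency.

30

Checking several routes:
web3 -> auth1 -> mq1 -> api2 -> web1: 5 + 9 + 22 + 15 = 51
web3 -> api2 -> web1: 18 + 15 = 33
web3 -> api2 -> lb1 -> db1 -> web1: 18 + 3 + 8 + 17 = 46
web3 -> auth1 -> web1: 5 + 25 = 30
web3 -> auth1 -> api2 -> web1: 5 + 19 + 15 = 39
web3 -> auth1 -> mq1 -> lb1 -> api2 -> web1: 5 + 9 + 18 + 3 + 15 = 50
Shortest: 30 ms.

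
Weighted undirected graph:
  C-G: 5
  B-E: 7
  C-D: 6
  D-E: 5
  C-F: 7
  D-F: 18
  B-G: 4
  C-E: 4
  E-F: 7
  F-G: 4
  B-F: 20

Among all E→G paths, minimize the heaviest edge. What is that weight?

5

Some routes from E to G:
E-C-G: max(4, 5) = 5
E-C-F-G: max(4, 7, 4) = 7
E-D-C-G: max(5, 6, 5) = 6
Smallest bottleneck: 5.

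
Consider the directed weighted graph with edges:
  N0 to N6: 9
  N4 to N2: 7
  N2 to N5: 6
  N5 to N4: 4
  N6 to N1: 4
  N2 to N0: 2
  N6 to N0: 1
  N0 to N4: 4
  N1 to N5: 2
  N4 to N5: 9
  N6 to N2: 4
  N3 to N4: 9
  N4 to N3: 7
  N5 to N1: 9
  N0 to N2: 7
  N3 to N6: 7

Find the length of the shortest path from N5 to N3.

Paths from N5 to N3:
N5 - N4 - N3: 4 + 7 = 11
The minimum is 11.

11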